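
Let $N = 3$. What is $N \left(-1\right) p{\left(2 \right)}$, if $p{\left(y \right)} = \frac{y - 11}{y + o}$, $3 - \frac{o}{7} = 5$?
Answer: $- \frac{9}{4} \approx -2.25$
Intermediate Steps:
$o = -14$ ($o = 21 - 35 = -14$)
$p{\left(y \right)} = \frac{-11 + y}{-14 + y}$ ($p{\left(y \right)} = \frac{y - 11}{y - 14} = \frac{-11 + y}{-14 + y}$)
$N \left(-1\right) p{\left(2 \right)} = 3 \left(-1\right) \frac{-11 + 2}{-14 + 2} = - 3 \frac{1}{-12} \left(-9\right) = - 3 \left(\left(- \frac{1}{12}\right) \left(-9\right)\right) = \left(-3\right) \frac{3}{4} = - \frac{9}{4}$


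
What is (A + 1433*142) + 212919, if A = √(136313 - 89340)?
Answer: 416405 + √46973 ≈ 4.1662e+5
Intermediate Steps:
A = √46973 ≈ 216.73
(A + 1433*142) + 212919 = (√46973 + 1433*142) + 212919 = (√46973 + 203486) + 212919 = (203486 + √46973) + 212919 = 416405 + √46973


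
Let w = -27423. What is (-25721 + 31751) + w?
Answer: -21393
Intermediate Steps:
(-25721 + 31751) + w = (-25721 + 31751) - 27423 = 6030 - 27423 = -21393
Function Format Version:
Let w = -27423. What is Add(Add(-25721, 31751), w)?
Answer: -21393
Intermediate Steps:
Add(Add(-25721, 31751), w) = Add(Add(-25721, 31751), -27423) = Add(6030, -27423) = -21393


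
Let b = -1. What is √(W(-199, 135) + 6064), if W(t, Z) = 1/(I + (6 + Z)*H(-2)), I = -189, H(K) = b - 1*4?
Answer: √4846566210/894 ≈ 77.872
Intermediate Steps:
H(K) = -5 (H(K) = -1 - 1*4 = -1 - 4 = -5)
W(t, Z) = 1/(-219 - 5*Z) (W(t, Z) = 1/(-189 + (6 + Z)*(-5)) = 1/(-189 + (-30 - 5*Z)) = 1/(-219 - 5*Z))
√(W(-199, 135) + 6064) = √(-1/(219 + 5*135) + 6064) = √(-1/(219 + 675) + 6064) = √(-1/894 + 6064) = √(5421215/894) = √4846566210/894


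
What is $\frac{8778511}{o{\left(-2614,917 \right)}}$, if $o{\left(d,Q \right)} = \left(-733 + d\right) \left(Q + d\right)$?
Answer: $\frac{8778511}{5679859} \approx 1.5456$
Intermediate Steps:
$\frac{8778511}{o{\left(-2614,917 \right)}} = \frac{8778511}{\left(-2614\right)^{2} - 672161 - -1916062 + 917 \left(-2614\right)} = \frac{8778511}{6832996 - 672161 + 1916062 - 2397038} = \frac{8778511}{5679859}$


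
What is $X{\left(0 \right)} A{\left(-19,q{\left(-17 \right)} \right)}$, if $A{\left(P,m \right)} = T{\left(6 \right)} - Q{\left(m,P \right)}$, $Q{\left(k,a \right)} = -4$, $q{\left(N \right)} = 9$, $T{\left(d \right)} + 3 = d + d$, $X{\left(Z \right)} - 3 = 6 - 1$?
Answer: $104$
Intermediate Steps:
$X{\left(Z \right)} = 8$ ($X{\left(Z \right)} = 3 + \left(6 - 1\right) = 3 + 5 = 8$)
$T{\left(d \right)} = -3 + 2 d$ ($T{\left(d \right)} = -3 + \left(d + d\right) = -3 + 2 d$)
$A{\left(P,m \right)} = 13$ ($A{\left(P,m \right)} = \left(-3 + 2 \cdot 6\right) - -4 = \left(-3 + 12\right) + 4 = 9 + 4 = 13$)
$X{\left(0 \right)} A{\left(-19,q{\left(-17 \right)} \right)} = 8 \cdot 13 = 104$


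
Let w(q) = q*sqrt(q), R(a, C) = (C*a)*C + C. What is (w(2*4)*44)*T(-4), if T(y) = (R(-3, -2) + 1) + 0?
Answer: -9152*sqrt(2) ≈ -12943.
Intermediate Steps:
R(a, C) = C + a*C**2 (R(a, C) = a*C**2 + C = C + a*C**2)
w(q) = q**(3/2)
T(y) = -13 (T(y) = (-2*(1 - 2*(-3)) + 1) + 0 = (-2*(1 + 6) + 1) + 0 = (-2*7 + 1) + 0 = (-14 + 1) + 0 = -13 + 0 = -13)
(w(2*4)*44)*T(-4) = ((2*4)**(3/2)*44)*(-13) = (8**(3/2)*44)*(-13) = ((16*sqrt(2))*44)*(-13) = (704*sqrt(2))*(-13) = -9152*sqrt(2)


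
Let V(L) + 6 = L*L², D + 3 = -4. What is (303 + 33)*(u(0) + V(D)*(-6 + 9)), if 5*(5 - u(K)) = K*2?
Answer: -350112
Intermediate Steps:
D = -7 (D = -3 - 4 = -7)
u(K) = 5 - 2*K/5 (u(K) = 5 - K*2/5 = 5 - 2*K/5)
V(L) = -6 + L³ (V(L) = -6 + L*L² = -6 + L³)
(303 + 33)*(u(0) + V(D)*(-6 + 9)) = (303 + 33)*((5 - ⅖*0) + (-6 + (-7)³)*(-6 + 9)) = 336*((5 + 0) + (-6 - 343)*3) = 336*(5 - 349*3) = 336*(5 - 1047) = 336*(-1042) = -350112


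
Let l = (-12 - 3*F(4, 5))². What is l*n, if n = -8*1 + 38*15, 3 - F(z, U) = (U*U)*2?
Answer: 9352242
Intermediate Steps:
F(z, U) = 3 - 2*U² (F(z, U) = 3 - U*U*2 = 3 - U²*2 = 3 - 2*U²)
l = 16641 (l = (-12 - 3*(3 - 2*5²))² = (-12 - 3*(3 - 2*25))² = (-12 - 3*(3 - 50))² = (-12 - 3*(-47))² = (-12 + 141)² = 129² = 16641)
n = 562 (n = -4*2*1 + 570 = -8*1 + 570 = -8 + 570 = 562)
l*n = 16641*562 = 9352242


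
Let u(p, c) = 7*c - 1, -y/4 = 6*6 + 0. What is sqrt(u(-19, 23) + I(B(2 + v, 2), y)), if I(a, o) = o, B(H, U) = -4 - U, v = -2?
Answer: 4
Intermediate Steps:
y = -144 (y = -4*(6*6 + 0) = -4*(36 + 0) = -4*36 = -144)
u(p, c) = -1 + 7*c
sqrt(u(-19, 23) + I(B(2 + v, 2), y)) = sqrt((-1 + 7*23) - 144) = sqrt((-1 + 161) - 144) = sqrt(160 - 144) = sqrt(16) = 4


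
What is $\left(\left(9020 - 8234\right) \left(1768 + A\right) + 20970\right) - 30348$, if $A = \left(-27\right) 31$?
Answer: $722388$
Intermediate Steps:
$A = -837$
$\left(\left(9020 - 8234\right) \left(1768 + A\right) + 20970\right) - 30348 = \left(\left(9020 - 8234\right) \left(1768 - 837\right) + 20970\right) - 30348 = \left(786 \cdot 931 + 20970\right) - 30348 = \left(731766 + 20970\right) - 30348 = 752736 - 30348 = 722388$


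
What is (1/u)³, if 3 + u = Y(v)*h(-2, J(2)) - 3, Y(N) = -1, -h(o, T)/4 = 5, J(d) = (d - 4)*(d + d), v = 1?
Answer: 1/2744 ≈ 0.00036443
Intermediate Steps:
J(d) = 2*d*(-4 + d) (J(d) = (-4 + d)*(2*d) = 2*d*(-4 + d))
h(o, T) = -20 (h(o, T) = -4*5 = -20)
u = 14 (u = -3 + (-1*(-20) - 3) = -3 + (20 - 3) = -3 + 17 = 14)
(1/u)³ = (1/14)³ = 1/2744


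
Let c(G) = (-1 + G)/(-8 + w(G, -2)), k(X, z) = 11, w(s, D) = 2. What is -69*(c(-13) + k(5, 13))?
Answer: -920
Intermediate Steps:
c(G) = ⅙ - G/6 (c(G) = (-1 + G)/(-8 + 2) = (-1 + G)/(-6) = (-1 + G)*(-⅙) = ⅙ - G/6)
-69*(c(-13) + k(5, 13)) = -69*((⅙ - ⅙*(-13)) + 11) = -69*((⅙ + 13/6) + 11) = -69*(7/3 + 11) = -69*40/3 = -920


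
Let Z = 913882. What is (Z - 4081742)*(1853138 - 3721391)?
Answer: 5918363948580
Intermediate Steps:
(Z - 4081742)*(1853138 - 3721391) = (913882 - 4081742)*(1853138 - 3721391) = -3167860*(-1868253) = 5918363948580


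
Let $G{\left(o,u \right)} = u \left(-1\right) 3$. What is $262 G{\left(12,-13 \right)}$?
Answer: $10218$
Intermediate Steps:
$G{\left(o,u \right)} = - 3 u$ ($G{\left(o,u \right)} = - u 3 = - 3 u$)
$262 G{\left(12,-13 \right)} = 262 \left(\left(-3\right) \left(-13\right)\right) = 262 \cdot 39 = 10218$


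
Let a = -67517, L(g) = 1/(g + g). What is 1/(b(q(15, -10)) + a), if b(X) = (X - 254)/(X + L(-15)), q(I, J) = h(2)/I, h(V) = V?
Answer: -3/210167 ≈ -1.4274e-5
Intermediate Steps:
q(I, J) = 2/I
L(g) = 1/(2*g)
b(X) = (-254 + X)/(-1/30 + X) (b(X) = (X - 254)/(X + (1/2)/(-15)) = (-254 + X)/(X + (1/2)*(-1/15)) = (-254 + X)/(X - 1/30) = (-254 + X)/(-1/30 + X))
1/(b(q(15, -10)) + a) = 1/(30*(-254 + 2/15)/(-1 + 30*(2/15)) - 67517) = 1/(30*(-3808/15)/(-1 + 4) - 67517) = 1/(30*(-3808/15)/3 - 67517) = 1/(30*(1/3)*(-3808/15) - 67517) = 1/(-7616/3 - 67517) = 1/(-210167/3) = -3/210167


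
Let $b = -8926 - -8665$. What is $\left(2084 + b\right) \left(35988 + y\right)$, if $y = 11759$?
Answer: $87042781$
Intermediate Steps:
$b = -261$ ($b = -8926 + 8665 = -261$)
$\left(2084 + b\right) \left(35988 + y\right) = \left(2084 - 261\right) \left(35988 + 11759\right) = 1823 \cdot 47747 = 87042781$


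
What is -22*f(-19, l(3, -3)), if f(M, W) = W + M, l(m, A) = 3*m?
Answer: 220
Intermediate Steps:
f(M, W) = M + W
-22*f(-19, l(3, -3)) = -22*(-19 + 3*3) = -22*(-19 + 9) = -22*(-10) = 220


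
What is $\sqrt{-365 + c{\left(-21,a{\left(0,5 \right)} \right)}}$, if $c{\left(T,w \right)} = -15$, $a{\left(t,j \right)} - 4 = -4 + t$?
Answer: $2 i \sqrt{95} \approx 19.494 i$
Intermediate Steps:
$a{\left(t,j \right)} = t$ ($a{\left(t,j \right)} = 4 + \left(-4 + t\right) = t$)
$\sqrt{-365 + c{\left(-21,a{\left(0,5 \right)} \right)}} = \sqrt{-365 - 15} = \sqrt{-380} = 2 i \sqrt{95}$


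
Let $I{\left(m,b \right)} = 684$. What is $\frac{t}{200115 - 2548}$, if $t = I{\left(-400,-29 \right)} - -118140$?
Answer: $\frac{118824}{197567} \approx 0.60144$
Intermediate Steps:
$t = 118824$ ($t = 684 - -118140 = 684 + 118140 = 118824$)
$\frac{t}{200115 - 2548} = \frac{118824}{200115 - 2548} = \frac{118824}{197567}$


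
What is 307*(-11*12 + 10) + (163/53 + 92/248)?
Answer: -123062519/3286 ≈ -37451.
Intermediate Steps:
307*(-11*12 + 10) + (163/53 + 92/248) = 307*(-132 + 10) + (163*(1/53) + 92*(1/248)) = 307*(-122) + (163/53 + 23/62) = -37454 + 11325/3286 = -123062519/3286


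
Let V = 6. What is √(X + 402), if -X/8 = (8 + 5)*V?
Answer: I*√222 ≈ 14.9*I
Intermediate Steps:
X = -624 (X = -8*(8 + 5)*6 = -104*6 = -8*78 = -624)
√(X + 402) = √(-624 + 402) = √(-222) = I*√222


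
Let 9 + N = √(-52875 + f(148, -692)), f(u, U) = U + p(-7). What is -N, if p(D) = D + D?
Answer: 9 - I*√53581 ≈ 9.0 - 231.48*I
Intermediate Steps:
p(D) = 2*D
f(u, U) = -14 + U (f(u, U) = U + 2*(-7) = U - 14 = -14 + U)
N = -9 + I*√53581 (N = -9 + √(-52875 + (-14 - 692)) = -9 + √(-52875 - 706) = -9 + √(-53581) = -9 + I*√53581 ≈ -9.0 + 231.48*I)
-N = -(-9 + I*√53581) = 9 - I*√53581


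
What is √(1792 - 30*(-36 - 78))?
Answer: 2*√1303 ≈ 72.194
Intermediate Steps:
√(1792 - 30*(-36 - 78)) = √(1792 - 30*(-114)) = √(1792 + 3420) = √5212 = 2*√1303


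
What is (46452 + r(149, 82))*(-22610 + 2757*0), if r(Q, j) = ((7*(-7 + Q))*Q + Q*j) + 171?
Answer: -4679071670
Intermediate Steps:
r(Q, j) = 171 + Q*j + Q*(-49 + 7*Q) (r(Q, j) = ((-49 + 7*Q)*Q + Q*j) + 171 = (Q*(-49 + 7*Q) + Q*j) + 171 = (Q*j + Q*(-49 + 7*Q)) + 171 = 171 + Q*j + Q*(-49 + 7*Q))
(46452 + r(149, 82))*(-22610 + 2757*0) = (46452 + (171 - 49*149 + 7*149**2 + 149*82))*(-22610 + 2757*0) = (46452 + (171 - 7301 + 7*22201 + 12218))*(-22610 + 0) = (46452 + (171 - 7301 + 155407 + 12218))*(-22610) = (46452 + 160495)*(-22610) = 206947*(-22610) = -4679071670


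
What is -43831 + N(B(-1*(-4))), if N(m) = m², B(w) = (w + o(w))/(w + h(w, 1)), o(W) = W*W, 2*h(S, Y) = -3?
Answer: -43767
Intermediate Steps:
h(S, Y) = -3/2 (h(S, Y) = (½)*(-3) = -3/2)
o(W) = W²
B(w) = (w + w²)/(-3/2 + w) (B(w) = (w + w²)/(w - 3/2) = (w + w²)/(-3/2 + w))
-43831 + N(B(-1*(-4))) = -43831 + (2*(-1*(-4))*(1 - 1*(-4))/(-3 + 2*(-1*(-4))))² = -43831 + (2*4*(1 + 4)/(-3 + 2*4))² = -43831 + (2*4*5/(-3 + 8))² = -43831 + (2*4*5/5)² = -43831 + (2*4*(⅕)*5)² = -43831 + 8² = -43831 + 64 = -43767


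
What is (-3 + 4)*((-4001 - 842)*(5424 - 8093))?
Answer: 12925967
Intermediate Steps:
(-3 + 4)*((-4001 - 842)*(5424 - 8093)) = 1*(-4843*(-2669)) = 1*12925967 = 12925967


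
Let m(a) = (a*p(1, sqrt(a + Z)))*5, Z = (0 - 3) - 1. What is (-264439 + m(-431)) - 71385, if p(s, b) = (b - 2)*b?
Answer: 601601 + 4310*I*sqrt(435) ≈ 6.016e+5 + 89892.0*I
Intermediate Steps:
Z = -4 (Z = -3 - 1 = -4)
p(s, b) = b*(-2 + b) (p(s, b) = (-2 + b)*b = b*(-2 + b))
m(a) = 5*a*sqrt(-4 + a)*(-2 + sqrt(-4 + a)) (m(a) = (a*(sqrt(a - 4)*(-2 + sqrt(a - 4))))*5 = (a*(sqrt(-4 + a)*(-2 + sqrt(-4 + a))))*5 = (a*sqrt(-4 + a)*(-2 + sqrt(-4 + a)))*5 = 5*a*sqrt(-4 + a)*(-2 + sqrt(-4 + a)))
(-264439 + m(-431)) - 71385 = (-264439 + 5*(-431)*(-4 - 431 - 2*sqrt(-4 - 431))) - 71385 = (-264439 + 5*(-431)*(-4 - 431 - 2*I*sqrt(435))) - 71385 = (-264439 + 5*(-431)*(-435 - 2*I*sqrt(435))) - 71385 = (-264439 + (937425 + 4310*I*sqrt(435))) - 71385 = (672986 + 4310*I*sqrt(435)) - 71385 = 601601 + 4310*I*sqrt(435)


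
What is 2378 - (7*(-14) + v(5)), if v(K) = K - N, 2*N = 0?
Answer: 2471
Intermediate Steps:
N = 0 (N = (½)*0 = 0)
v(K) = K (v(K) = K - 1*0 = K + 0 = K)
2378 - (7*(-14) + v(5)) = 2378 - (7*(-14) + 5) = 2378 - (-98 + 5) = 2378 - 1*(-93) = 2378 + 93 = 2471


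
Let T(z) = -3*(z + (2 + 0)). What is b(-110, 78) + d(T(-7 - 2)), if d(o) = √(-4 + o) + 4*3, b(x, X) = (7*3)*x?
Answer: -2298 + √17 ≈ -2293.9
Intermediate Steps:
b(x, X) = 21*x
T(z) = -6 - 3*z (T(z) = -3*(z + 2) = -3*(2 + z) = -6 - 3*z)
d(o) = 12 + √(-4 + o) (d(o) = √(-4 + o) + 12 = 12 + √(-4 + o))
b(-110, 78) + d(T(-7 - 2)) = 21*(-110) + (12 + √(-4 + (-6 - 3*(-7 - 2)))) = -2310 + (12 + √(-4 + (-6 - 3*(-9)))) = -2310 + (12 + √(-4 + (-6 + 27))) = -2310 + (12 + √(-4 + 21)) = -2310 + (12 + √17) = -2298 + √17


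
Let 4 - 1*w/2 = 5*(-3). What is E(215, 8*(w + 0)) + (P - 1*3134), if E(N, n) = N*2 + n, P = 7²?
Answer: -2351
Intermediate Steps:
w = 38 (w = 8 - 10*(-3) = 8 - 2*(-15) = 8 + 30 = 38)
P = 49
E(N, n) = n + 2*N (E(N, n) = 2*N + n = n + 2*N)
E(215, 8*(w + 0)) + (P - 1*3134) = (8*(38 + 0) + 2*215) + (49 - 1*3134) = (8*38 + 430) + (49 - 3134) = (304 + 430) - 3085 = 734 - 3085 = -2351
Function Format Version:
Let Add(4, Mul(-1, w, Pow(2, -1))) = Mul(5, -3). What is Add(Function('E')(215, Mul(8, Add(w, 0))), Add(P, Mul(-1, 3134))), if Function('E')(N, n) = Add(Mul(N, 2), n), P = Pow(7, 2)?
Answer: -2351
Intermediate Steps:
w = 38 (w = Add(8, Mul(-2, Mul(5, -3))) = Add(8, Mul(-2, -15)) = Add(8, 30) = 38)
P = 49
Function('E')(N, n) = Add(n, Mul(2, N)) (Function('E')(N, n) = Add(Mul(2, N), n) = Add(n, Mul(2, N)))
Add(Function('E')(215, Mul(8, Add(w, 0))), Add(P, Mul(-1, 3134))) = Add(Add(Mul(8, Add(38, 0)), Mul(2, 215)), Add(49, Mul(-1, 3134))) = Add(Add(Mul(8, 38), 430), Add(49, -3134)) = Add(Add(304, 430), -3085) = Add(734, -3085) = -2351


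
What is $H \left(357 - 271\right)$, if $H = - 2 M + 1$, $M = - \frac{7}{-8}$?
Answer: $- \frac{129}{2} \approx -64.5$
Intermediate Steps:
$M = \frac{7}{8}$ ($M = \left(-7\right) \left(- \frac{1}{8}\right) = \frac{7}{8} \approx 0.875$)
$H = - \frac{3}{4}$ ($H = \left(-2\right) \frac{7}{8} + 1 = - \frac{7}{4} + 1 = - \frac{3}{4} \approx -0.75$)
$H \left(357 - 271\right) = - \frac{3 \left(357 - 271\right)}{4} = \left(- \frac{3}{4}\right) 86 = - \frac{129}{2}$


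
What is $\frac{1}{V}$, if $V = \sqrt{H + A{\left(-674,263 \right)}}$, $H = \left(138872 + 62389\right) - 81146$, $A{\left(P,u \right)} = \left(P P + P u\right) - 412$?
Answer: $\frac{\sqrt{396717}}{396717} \approx 0.0015877$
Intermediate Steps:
$A{\left(P,u \right)} = -412 + P^{2} + P u$ ($A{\left(P,u \right)} = \left(P^{2} + P u\right) - 412 = -412 + P^{2} + P u$)
$H = 120115$ ($H = 201261 - 81146 = 120115$)
$V = \sqrt{396717}$ ($V = \sqrt{120115 - \left(177674 - 454276\right)} = \sqrt{120115 - -276602} = \sqrt{120115 + 276602} = \sqrt{396717} \approx 629.85$)
$\frac{1}{V} = \frac{1}{\sqrt{396717}} = \frac{\sqrt{396717}}{396717}$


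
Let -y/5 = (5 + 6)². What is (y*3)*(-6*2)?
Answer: 21780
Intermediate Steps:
y = -605 (y = -5*(5 + 6)² = -5*11² = -5*121 = -605)
(y*3)*(-6*2) = (-605*3)*(-6*2) = -1815*(-12) = 21780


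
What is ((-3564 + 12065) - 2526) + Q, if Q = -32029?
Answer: -26054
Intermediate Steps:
((-3564 + 12065) - 2526) + Q = ((-3564 + 12065) - 2526) - 32029 = (8501 - 2526) - 32029 = 5975 - 32029 = -26054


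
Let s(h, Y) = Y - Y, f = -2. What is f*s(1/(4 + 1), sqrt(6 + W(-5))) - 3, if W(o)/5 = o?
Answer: -3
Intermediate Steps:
W(o) = 5*o
s(h, Y) = 0
f*s(1/(4 + 1), sqrt(6 + W(-5))) - 3 = -2*0 - 3 = 0 - 3 = -3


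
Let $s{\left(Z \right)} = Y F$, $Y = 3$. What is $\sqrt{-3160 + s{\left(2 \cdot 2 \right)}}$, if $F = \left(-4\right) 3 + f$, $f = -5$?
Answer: $13 i \sqrt{19} \approx 56.666 i$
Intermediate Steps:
$F = -17$ ($F = \left(-4\right) 3 - 5 = -12 - 5 = -17$)
$s{\left(Z \right)} = -51$ ($s{\left(Z \right)} = 3 \left(-17\right) = -51$)
$\sqrt{-3160 + s{\left(2 \cdot 2 \right)}} = \sqrt{-3160 - 51} = \sqrt{-3211} = 13 i \sqrt{19}$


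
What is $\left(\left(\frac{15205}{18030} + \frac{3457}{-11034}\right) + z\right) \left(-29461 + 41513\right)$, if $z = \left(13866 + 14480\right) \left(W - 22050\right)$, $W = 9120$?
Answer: $- \frac{14646264942279458228}{3315717} \approx -4.4172 \cdot 10^{12}$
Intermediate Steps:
$z = -366513780$ ($z = \left(13866 + 14480\right) \left(9120 - 22050\right) = 28346 \left(-12930\right) = -366513780$)
$\left(\left(\frac{15205}{18030} + \frac{3457}{-11034}\right) + z\right) \left(-29461 + 41513\right) = \left(\left(\frac{15205}{18030} + \frac{3457}{-11034}\right) - 366513780\right) \left(-29461 + 41513\right) = \left(\left(15205 \cdot \frac{1}{18030} + 3457 \left(- \frac{1}{11034}\right)\right) - 366513780\right) 12052 = \left(\left(\frac{3041}{3606} - \frac{3457}{11034}\right) - 366513780\right) 12052 = \left(\frac{1757371}{3315717} - 366513780\right) 12052 = \left(- \frac{1215255969322889}{3315717}\right) 12052 = - \frac{14646264942279458228}{3315717}$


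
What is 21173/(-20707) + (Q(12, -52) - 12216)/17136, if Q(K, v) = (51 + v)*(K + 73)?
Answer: -617537335/354835152 ≈ -1.7404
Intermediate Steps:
Q(K, v) = (51 + v)*(73 + K)
21173/(-20707) + (Q(12, -52) - 12216)/17136 = 21173/(-20707) + ((3723 + 51*12 + 73*(-52) + 12*(-52)) - 12216)/17136 = 21173*(-1/20707) + ((3723 + 612 - 3796 - 624) - 12216)*(1/17136) = -21173/20707 + (-85 - 12216)*(1/17136) = -21173/20707 - 12301*1/17136 = -21173/20707 - 12301/17136 = -617537335/354835152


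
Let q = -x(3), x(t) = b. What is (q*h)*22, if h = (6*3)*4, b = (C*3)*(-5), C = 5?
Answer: 118800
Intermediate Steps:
b = -75 (b = (5*3)*(-5) = 15*(-5) = -75)
h = 72 (h = 18*4 = 72)
x(t) = -75
q = 75 (q = -1*(-75) = 75)
(q*h)*22 = (75*72)*22 = 5400*22 = 118800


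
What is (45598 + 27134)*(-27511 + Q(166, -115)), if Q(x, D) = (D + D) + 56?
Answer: -2013585420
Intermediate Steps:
Q(x, D) = 56 + 2*D (Q(x, D) = 2*D + 56 = 56 + 2*D)
(45598 + 27134)*(-27511 + Q(166, -115)) = (45598 + 27134)*(-27511 + (56 + 2*(-115))) = 72732*(-27511 + (56 - 230)) = 72732*(-27511 - 174) = 72732*(-27685) = -2013585420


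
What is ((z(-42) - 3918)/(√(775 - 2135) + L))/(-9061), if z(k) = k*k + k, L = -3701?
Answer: -8127396/124124473421 - 8784*I*√85/124124473421 ≈ -6.5478e-5 - 6.5245e-7*I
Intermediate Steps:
z(k) = k + k² (z(k) = k² + k = k + k²)
((z(-42) - 3918)/(√(775 - 2135) + L))/(-9061) = ((-42*(1 - 42) - 3918)/(√(775 - 2135) - 3701))/(-9061) = ((-42*(-41) - 3918)/(√(-1360) - 3701))*(-1/9061) = ((1722 - 3918)/(4*I*√85 - 3701))*(-1/9061) = -2196/(-3701 + 4*I*√85)*(-1/9061) = 2196/(9061*(-3701 + 4*I*√85))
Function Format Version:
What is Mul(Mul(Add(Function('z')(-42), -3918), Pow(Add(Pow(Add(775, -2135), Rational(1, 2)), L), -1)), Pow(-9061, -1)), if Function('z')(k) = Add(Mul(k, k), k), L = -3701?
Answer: Add(Rational(-8127396, 124124473421), Mul(Rational(-8784, 124124473421), I, Pow(85, Rational(1, 2)))) ≈ Add(-6.5478e-5, Mul(-6.5245e-7, I))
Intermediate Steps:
Function('z')(k) = Add(k, Pow(k, 2)) (Function('z')(k) = Add(Pow(k, 2), k) = Add(k, Pow(k, 2)))
Mul(Mul(Add(Function('z')(-42), -3918), Pow(Add(Pow(Add(775, -2135), Rational(1, 2)), L), -1)), Pow(-9061, -1)) = Mul(Mul(Add(Mul(-42, Add(1, -42)), -3918), Pow(Add(Pow(Add(775, -2135), Rational(1, 2)), -3701), -1)), Pow(-9061, -1)) = Mul(Mul(Add(Mul(-42, -41), -3918), Pow(Add(Pow(-1360, Rational(1, 2)), -3701), -1)), Rational(-1, 9061)) = Mul(Mul(Add(1722, -3918), Pow(Add(Mul(4, I, Pow(85, Rational(1, 2))), -3701), -1)), Rational(-1, 9061)) = Mul(Mul(-2196, Pow(Add(-3701, Mul(4, I, Pow(85, Rational(1, 2)))), -1)), Rational(-1, 9061)) = Mul(Rational(2196, 9061), Pow(Add(-3701, Mul(4, I, Pow(85, Rational(1, 2)))), -1))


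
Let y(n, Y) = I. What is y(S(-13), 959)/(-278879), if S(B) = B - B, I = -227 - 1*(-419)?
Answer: -192/278879 ≈ -0.00068847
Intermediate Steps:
I = 192 (I = -227 + 419 = 192)
S(B) = 0
y(n, Y) = 192
y(S(-13), 959)/(-278879) = 192/(-278879) = 192*(-1/278879) = -192/278879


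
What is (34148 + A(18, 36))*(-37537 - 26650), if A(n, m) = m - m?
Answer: -2191857676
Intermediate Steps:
A(n, m) = 0
(34148 + A(18, 36))*(-37537 - 26650) = (34148 + 0)*(-37537 - 26650) = 34148*(-64187) = -2191857676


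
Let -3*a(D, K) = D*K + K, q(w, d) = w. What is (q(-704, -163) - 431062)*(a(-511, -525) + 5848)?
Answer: 36010147932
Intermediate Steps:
a(D, K) = -K/3 - D*K/3 (a(D, K) = -(D*K + K)/3 = -(K + D*K)/3 = -K/3 - D*K/3)
(q(-704, -163) - 431062)*(a(-511, -525) + 5848) = (-704 - 431062)*(-1/3*(-525)*(1 - 511) + 5848) = -431766*(-1/3*(-525)*(-510) + 5848) = -431766*(-89250 + 5848) = -431766*(-83402) = 36010147932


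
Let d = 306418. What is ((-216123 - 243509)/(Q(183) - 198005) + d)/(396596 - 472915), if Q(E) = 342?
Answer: -60567960766/15085442497 ≈ -4.0150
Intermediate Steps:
((-216123 - 243509)/(Q(183) - 198005) + d)/(396596 - 472915) = ((-216123 - 243509)/(342 - 198005) + 306418)/(396596 - 472915) = (-459632/(-197663) + 306418)/(-76319) = (-459632*(-1/197663) + 306418)*(-1/76319) = (459632/197663 + 306418)*(-1/76319) = (60567960766/197663)*(-1/76319) = -60567960766/15085442497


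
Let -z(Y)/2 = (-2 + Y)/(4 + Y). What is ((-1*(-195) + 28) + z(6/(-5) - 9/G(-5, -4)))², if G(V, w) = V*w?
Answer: 112933129/2209 ≈ 51124.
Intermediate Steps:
z(Y) = -2*(-2 + Y)/(4 + Y)
((-1*(-195) + 28) + z(6/(-5) - 9/G(-5, -4)))² = ((-1*(-195) + 28) + 2*(2 - (6/(-5) - 9/((-5*(-4)))))/(4 + (6/(-5) - 9/((-5*(-4))))))² = ((195 + 28) + 2*(2 - (6*(-⅕) - 9/20))/(4 + (6*(-⅕) - 9/20)))² = (223 + 2*(2 - (-6/5 - 9*1/20))/(4 + (-6/5 - 9*1/20)))² = (223 + 2*(2 - (-6/5 - 9/20))/(4 + (-6/5 - 9/20)))² = (223 + 2*(2 - 1*(-33/20))/(4 - 33/20))² = (223 + 2*(2 + 33/20)/(47/20))² = (223 + 2*(20/47)*(73/20))² = (223 + 146/47)² = (10627/47)² = 112933129/2209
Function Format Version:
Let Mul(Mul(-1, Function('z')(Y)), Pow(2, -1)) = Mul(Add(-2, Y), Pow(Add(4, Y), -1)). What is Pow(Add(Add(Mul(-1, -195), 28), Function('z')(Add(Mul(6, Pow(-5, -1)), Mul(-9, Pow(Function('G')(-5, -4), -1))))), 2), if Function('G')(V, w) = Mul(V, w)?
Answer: Rational(112933129, 2209) ≈ 51124.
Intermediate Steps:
Function('z')(Y) = Mul(-2, Pow(Add(4, Y), -1), Add(-2, Y)) (Function('z')(Y) = Mul(-2, Mul(Add(-2, Y), Pow(Add(4, Y), -1))) = Mul(-2, Mul(Pow(Add(4, Y), -1), Add(-2, Y))) = Mul(-2, Pow(Add(4, Y), -1), Add(-2, Y)))
Pow(Add(Add(Mul(-1, -195), 28), Function('z')(Add(Mul(6, Pow(-5, -1)), Mul(-9, Pow(Function('G')(-5, -4), -1))))), 2) = Pow(Add(Add(Mul(-1, -195), 28), Mul(2, Pow(Add(4, Add(Mul(6, Pow(-5, -1)), Mul(-9, Pow(Mul(-5, -4), -1)))), -1), Add(2, Mul(-1, Add(Mul(6, Pow(-5, -1)), Mul(-9, Pow(Mul(-5, -4), -1))))))), 2) = Pow(Add(Add(195, 28), Mul(2, Pow(Add(4, Add(Mul(6, Rational(-1, 5)), Mul(-9, Pow(20, -1)))), -1), Add(2, Mul(-1, Add(Mul(6, Rational(-1, 5)), Mul(-9, Pow(20, -1))))))), 2) = Pow(Add(223, Mul(2, Pow(Add(4, Add(Rational(-6, 5), Mul(-9, Rational(1, 20)))), -1), Add(2, Mul(-1, Add(Rational(-6, 5), Mul(-9, Rational(1, 20))))))), 2) = Pow(Add(223, Mul(2, Pow(Add(4, Add(Rational(-6, 5), Rational(-9, 20))), -1), Add(2, Mul(-1, Add(Rational(-6, 5), Rational(-9, 20)))))), 2) = Pow(Add(223, Mul(2, Pow(Add(4, Rational(-33, 20)), -1), Add(2, Mul(-1, Rational(-33, 20))))), 2) = Pow(Add(223, Mul(2, Pow(Rational(47, 20), -1), Add(2, Rational(33, 20)))), 2) = Pow(Add(223, Mul(2, Rational(20, 47), Rational(73, 20))), 2) = Pow(Add(223, Rational(146, 47)), 2) = Pow(Rational(10627, 47), 2) = Rational(112933129, 2209)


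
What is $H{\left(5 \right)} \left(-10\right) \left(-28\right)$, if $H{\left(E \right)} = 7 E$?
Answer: $9800$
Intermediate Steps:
$H{\left(5 \right)} \left(-10\right) \left(-28\right) = 7 \cdot 5 \left(-10\right) \left(-28\right) = 35 \left(-10\right) \left(-28\right) = \left(-350\right) \left(-28\right) = 9800$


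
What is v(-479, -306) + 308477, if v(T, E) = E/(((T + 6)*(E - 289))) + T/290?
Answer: 296194943617/960190 ≈ 3.0848e+5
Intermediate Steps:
v(T, E) = T/290 + E/((-289 + E)*(6 + T)) (v(T, E) = E/(((6 + T)*(-289 + E))) + T*(1/290) = E/(((-289 + E)*(6 + T))) + T/290 = E*(1/((-289 + E)*(6 + T))) + T/290 = E/((-289 + E)*(6 + T)) + T/290 = T/290 + E/((-289 + E)*(6 + T)))
v(-479, -306) + 308477 = (-1734*(-479) - 289*(-479)² + 290*(-306) - 306*(-479)² + 6*(-306)*(-479))/(290*(-1734 - 289*(-479) + 6*(-306) - 306*(-479))) + 308477 = (830586 - 289*229441 - 88740 - 306*229441 + 879444)/(290*(-1734 + 138431 - 1836 + 146574)) + 308477 = (1/290)*(830586 - 66308449 - 88740 - 70208946 + 879444)/281435 + 308477 = (1/290)*(1/281435)*(-134896105) + 308477 = -1587013/960190 + 308477 = 296194943617/960190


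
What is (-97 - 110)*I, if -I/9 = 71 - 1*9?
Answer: 115506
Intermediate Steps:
I = -558 (I = -9*(71 - 1*9) = -9*(71 - 9) = -9*62 = -558)
(-97 - 110)*I = (-97 - 110)*(-558) = -207*(-558) = 115506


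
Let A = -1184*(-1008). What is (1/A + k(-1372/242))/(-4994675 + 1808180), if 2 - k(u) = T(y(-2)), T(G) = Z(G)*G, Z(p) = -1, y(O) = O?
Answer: -1/3802992560640 ≈ -2.6295e-13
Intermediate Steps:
A = 1193472
T(G) = -G
k(u) = 0 (k(u) = 2 - (-1)*(-2) = 2 - 1*2 = 2 - 2 = 0)
(1/A + k(-1372/242))/(-4994675 + 1808180) = (1/1193472 + 0)/(-4994675 + 1808180) = (1/1193472 + 0)/(-3186495) = (1/1193472)*(-1/3186495) = -1/3802992560640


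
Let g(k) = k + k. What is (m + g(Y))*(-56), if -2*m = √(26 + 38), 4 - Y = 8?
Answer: 672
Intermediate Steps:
Y = -4 (Y = 4 - 1*8 = 4 - 8 = -4)
g(k) = 2*k
m = -4 (m = -√(26 + 38)/2 = -√64/2 = -½*8 = -4)
(m + g(Y))*(-56) = (-4 + 2*(-4))*(-56) = (-4 - 8)*(-56) = -12*(-56) = 672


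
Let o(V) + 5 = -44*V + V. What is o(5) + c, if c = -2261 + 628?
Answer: -1853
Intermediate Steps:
c = -1633
o(V) = -5 - 43*V (o(V) = -5 + (-44*V + V) = -5 - 43*V)
o(5) + c = (-5 - 43*5) - 1633 = (-5 - 215) - 1633 = -220 - 1633 = -1853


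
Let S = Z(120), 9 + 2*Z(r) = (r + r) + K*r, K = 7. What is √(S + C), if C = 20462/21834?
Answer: √28414692394/7278 ≈ 23.161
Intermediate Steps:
Z(r) = -9/2 + 9*r/2 (Z(r) = -9/2 + ((r + r) + 7*r)/2 = -9/2 + (2*r + 7*r)/2 = -9/2 + (9*r)/2 = -9/2 + 9*r/2)
S = 1071/2 (S = -9/2 + (9/2)*120 = -9/2 + 540 = 1071/2 ≈ 535.50)
C = 10231/10917 (C = 20462*(1/21834) = 10231/10917 ≈ 0.93716)
√(S + C) = √(1071/2 + 10231/10917) = √(11712569/21834) = √28414692394/7278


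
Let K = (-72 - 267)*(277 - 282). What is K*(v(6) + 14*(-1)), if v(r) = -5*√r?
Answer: -23730 - 8475*√6 ≈ -44489.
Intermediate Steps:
K = 1695 (K = -339*(-5) = 1695)
K*(v(6) + 14*(-1)) = 1695*(-5*√6 + 14*(-1)) = 1695*(-5*√6 - 14) = 1695*(-14 - 5*√6) = -23730 - 8475*√6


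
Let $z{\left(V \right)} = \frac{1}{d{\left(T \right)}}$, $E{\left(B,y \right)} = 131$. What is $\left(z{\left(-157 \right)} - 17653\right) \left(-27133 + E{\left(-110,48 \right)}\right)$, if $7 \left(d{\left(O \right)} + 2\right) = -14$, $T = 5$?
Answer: $\frac{953346113}{2} \approx 4.7667 \cdot 10^{8}$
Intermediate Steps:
$d{\left(O \right)} = -4$ ($d{\left(O \right)} = -2 + \frac{1}{7} \left(-14\right) = -2 - 2 = -4$)
$z{\left(V \right)} = - \frac{1}{4}$ ($z{\left(V \right)} = \frac{1}{-4} = - \frac{1}{4}$)
$\left(z{\left(-157 \right)} - 17653\right) \left(-27133 + E{\left(-110,48 \right)}\right) = \left(- \frac{1}{4} - 17653\right) \left(-27133 + 131\right) = \left(- \frac{70613}{4}\right) \left(-27002\right) = \frac{953346113}{2}$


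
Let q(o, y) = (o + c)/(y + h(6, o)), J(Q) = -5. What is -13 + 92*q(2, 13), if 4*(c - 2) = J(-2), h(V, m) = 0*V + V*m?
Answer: -72/25 ≈ -2.8800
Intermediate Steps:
h(V, m) = V*m (h(V, m) = 0 + V*m = V*m)
c = 3/4 (c = 2 + (1/4)*(-5) = 2 - 5/4 = 3/4 ≈ 0.75000)
q(o, y) = (3/4 + o)/(y + 6*o) (q(o, y) = (o + 3/4)/(y + 6*o) = (3/4 + o)/(y + 6*o))
-13 + 92*q(2, 13) = -13 + 92*((3/4 + 2)/(13 + 6*2)) = -13 + 92*((11/4)/(13 + 12)) = -13 + 92*((11/4)/25) = -13 + 92*((1/25)*(11/4)) = -13 + 92*(11/100) = -13 + 253/25 = -72/25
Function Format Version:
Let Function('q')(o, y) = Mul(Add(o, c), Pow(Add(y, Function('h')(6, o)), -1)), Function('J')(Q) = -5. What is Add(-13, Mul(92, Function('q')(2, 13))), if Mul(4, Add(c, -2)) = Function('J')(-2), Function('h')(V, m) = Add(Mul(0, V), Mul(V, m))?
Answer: Rational(-72, 25) ≈ -2.8800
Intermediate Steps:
Function('h')(V, m) = Mul(V, m) (Function('h')(V, m) = Add(0, Mul(V, m)) = Mul(V, m))
c = Rational(3, 4) (c = Add(2, Mul(Rational(1, 4), -5)) = Add(2, Rational(-5, 4)) = Rational(3, 4) ≈ 0.75000)
Function('q')(o, y) = Mul(Pow(Add(y, Mul(6, o)), -1), Add(Rational(3, 4), o)) (Function('q')(o, y) = Mul(Add(o, Rational(3, 4)), Pow(Add(y, Mul(6, o)), -1)) = Mul(Add(Rational(3, 4), o), Pow(Add(y, Mul(6, o)), -1)) = Mul(Pow(Add(y, Mul(6, o)), -1), Add(Rational(3, 4), o)))
Add(-13, Mul(92, Function('q')(2, 13))) = Add(-13, Mul(92, Mul(Pow(Add(13, Mul(6, 2)), -1), Add(Rational(3, 4), 2)))) = Add(-13, Mul(92, Mul(Pow(Add(13, 12), -1), Rational(11, 4)))) = Add(-13, Mul(92, Mul(Pow(25, -1), Rational(11, 4)))) = Add(-13, Mul(92, Mul(Rational(1, 25), Rational(11, 4)))) = Add(-13, Mul(92, Rational(11, 100))) = Add(-13, Rational(253, 25)) = Rational(-72, 25)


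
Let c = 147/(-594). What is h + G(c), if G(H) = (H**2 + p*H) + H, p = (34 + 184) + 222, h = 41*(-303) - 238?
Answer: -500638025/39204 ≈ -12770.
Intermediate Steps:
c = -49/198 (c = 147*(-1/594) = -49/198 ≈ -0.24747)
h = -12661 (h = -12423 - 238 = -12661)
p = 440 (p = 218 + 222 = 440)
G(H) = H**2 + 441*H (G(H) = (H**2 + 440*H) + H = H**2 + 441*H)
h + G(c) = -12661 - 49*(441 - 49/198)/198 = -12661 - 49/198*87269/198 = -12661 - 4276181/39204 = -500638025/39204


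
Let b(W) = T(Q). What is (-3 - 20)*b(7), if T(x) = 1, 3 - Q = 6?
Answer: -23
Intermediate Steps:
Q = -3 (Q = 3 - 1*6 = 3 - 6 = -3)
b(W) = 1
(-3 - 20)*b(7) = (-3 - 20)*1 = -23*1 = -23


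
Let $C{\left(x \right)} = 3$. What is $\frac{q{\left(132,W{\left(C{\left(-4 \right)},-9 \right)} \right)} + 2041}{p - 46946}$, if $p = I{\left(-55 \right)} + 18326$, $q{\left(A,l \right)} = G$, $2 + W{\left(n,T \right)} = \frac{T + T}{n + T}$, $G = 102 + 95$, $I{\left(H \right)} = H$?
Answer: $- \frac{2238}{28675} \approx -0.078047$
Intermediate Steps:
$G = 197$
$W{\left(n,T \right)} = -2 + \frac{2 T}{T + n}$ ($W{\left(n,T \right)} = -2 + \frac{T + T}{n + T} = -2 + \frac{2 T}{T + n}$)
$q{\left(A,l \right)} = 197$
$p = 18271$ ($p = -55 + 18326 = 18271$)
$\frac{q{\left(132,W{\left(C{\left(-4 \right)},-9 \right)} \right)} + 2041}{p - 46946} = \frac{197 + 2041}{18271 - 46946} = \frac{2238}{-28675} = 2238 \left(- \frac{1}{28675}\right) = - \frac{2238}{28675}$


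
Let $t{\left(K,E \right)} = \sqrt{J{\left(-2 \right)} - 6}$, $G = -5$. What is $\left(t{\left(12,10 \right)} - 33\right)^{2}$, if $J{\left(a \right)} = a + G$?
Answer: $\left(33 - i \sqrt{13}\right)^{2} \approx 1076.0 - 237.97 i$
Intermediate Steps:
$J{\left(a \right)} = -5 + a$ ($J{\left(a \right)} = a - 5 = -5 + a$)
$t{\left(K,E \right)} = i \sqrt{13}$ ($t{\left(K,E \right)} = \sqrt{\left(-5 - 2\right) - 6} = \sqrt{-7 - 6} = \sqrt{-13} = i \sqrt{13}$)
$\left(t{\left(12,10 \right)} - 33\right)^{2} = \left(i \sqrt{13} - 33\right)^{2} = \left(-33 + i \sqrt{13}\right)^{2}$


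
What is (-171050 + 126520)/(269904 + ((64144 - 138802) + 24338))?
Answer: -305/1504 ≈ -0.20279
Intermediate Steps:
(-171050 + 126520)/(269904 + ((64144 - 138802) + 24338)) = -44530/(269904 + (-74658 + 24338)) = -44530/(269904 - 50320) = -44530/219584 = -44530*1/219584 = -305/1504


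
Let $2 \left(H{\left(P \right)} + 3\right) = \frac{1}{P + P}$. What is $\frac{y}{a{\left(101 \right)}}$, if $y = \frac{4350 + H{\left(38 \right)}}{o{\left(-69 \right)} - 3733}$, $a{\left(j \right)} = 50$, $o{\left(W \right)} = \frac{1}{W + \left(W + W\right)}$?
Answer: $- \frac{27354843}{1174552640} \approx -0.02329$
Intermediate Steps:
$H{\left(P \right)} = -3 + \frac{1}{4 P}$ ($H{\left(P \right)} = -3 + \frac{1}{2 \left(P + P\right)} = -3 + \frac{1}{2 \cdot 2 P} = -3 + \frac{\frac{1}{2} \frac{1}{P}}{2} = -3 + \frac{1}{4 P}$)
$o{\left(W \right)} = \frac{1}{3 W}$ ($o{\left(W \right)} = \frac{1}{W + 2 W} = \frac{1}{3 W}$)
$y = - \frac{136774215}{117455264}$ ($y = \frac{4350 - \left(3 - \frac{1}{4 \cdot 38}\right)}{\frac{1}{3 \left(-69\right)} - 3733} = \frac{4350 + \left(-3 + \frac{1}{4} \cdot \frac{1}{38}\right)}{\frac{1}{3} \left(- \frac{1}{69}\right) - 3733} = \frac{4350 + \left(-3 + \frac{1}{152}\right)}{- \frac{1}{207} - 3733} = \frac{4350 - \frac{455}{152}}{- \frac{772732}{207}} = \frac{660745}{152} \left(- \frac{207}{772732}\right) = - \frac{136774215}{117455264} \approx -1.1645$)
$\frac{y}{a{\left(101 \right)}} = - \frac{136774215}{117455264 \cdot 50} = \left(- \frac{136774215}{117455264}\right) \frac{1}{50} = - \frac{27354843}{1174552640}$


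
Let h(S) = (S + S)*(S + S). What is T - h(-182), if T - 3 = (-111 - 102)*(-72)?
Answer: -117157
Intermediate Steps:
h(S) = 4*S**2 (h(S) = (2*S)*(2*S) = 4*S**2)
T = 15339 (T = 3 + (-111 - 102)*(-72) = 3 - 213*(-72) = 3 + 15336 = 15339)
T - h(-182) = 15339 - 4*(-182)**2 = 15339 - 4*33124 = 15339 - 1*132496 = 15339 - 132496 = -117157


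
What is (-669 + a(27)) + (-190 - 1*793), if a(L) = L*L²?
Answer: 18031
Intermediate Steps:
a(L) = L³
(-669 + a(27)) + (-190 - 1*793) = (-669 + 27³) + (-190 - 1*793) = (-669 + 19683) + (-190 - 793) = 19014 - 983 = 18031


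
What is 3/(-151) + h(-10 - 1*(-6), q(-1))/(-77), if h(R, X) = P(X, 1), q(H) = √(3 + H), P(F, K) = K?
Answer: -382/11627 ≈ -0.032855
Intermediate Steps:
h(R, X) = 1
3/(-151) + h(-10 - 1*(-6), q(-1))/(-77) = 3/(-151) + 1/(-77) = 3*(-1/151) + 1*(-1/77) = -3/151 - 1/77 = -382/11627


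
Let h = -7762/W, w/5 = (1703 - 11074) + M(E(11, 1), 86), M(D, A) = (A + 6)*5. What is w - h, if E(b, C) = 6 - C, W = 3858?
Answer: -85942714/1929 ≈ -44553.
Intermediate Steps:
M(D, A) = 30 + 5*A (M(D, A) = (6 + A)*5 = 30 + 5*A)
w = -44555 (w = 5*((1703 - 11074) + (30 + 5*86)) = 5*(-9371 + (30 + 430)) = 5*(-9371 + 460) = 5*(-8911) = -44555)
h = -3881/1929 (h = -7762/3858 = -7762*1/3858 = -3881/1929 ≈ -2.0119)
w - h = -44555 - 1*(-3881/1929) = -44555 + 3881/1929 = -85942714/1929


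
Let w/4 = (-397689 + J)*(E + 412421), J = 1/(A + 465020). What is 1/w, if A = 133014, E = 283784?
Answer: -299017/331159019380404250 ≈ -9.0294e-13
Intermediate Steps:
J = 1/598034 (J = 1/(133014 + 465020) = 1/598034 ≈ 1.6721e-6)
w = -331159019380404250/299017 (w = 4*((-397689 + 1/598034)*(283784 + 412421)) = 4*(-237831543425/598034*696205) = 4*(-165579509690202125/598034) = -331159019380404250/299017 ≈ -1.1075e+12)
1/w = 1/(-331159019380404250/299017) = -299017/331159019380404250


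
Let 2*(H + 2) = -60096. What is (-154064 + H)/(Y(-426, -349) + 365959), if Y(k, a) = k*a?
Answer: -26302/73519 ≈ -0.35776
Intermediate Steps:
H = -30050 (H = -2 + (1/2)*(-60096) = -2 - 30048 = -30050)
Y(k, a) = a*k
(-154064 + H)/(Y(-426, -349) + 365959) = (-154064 - 30050)/(-349*(-426) + 365959) = -184114/(148674 + 365959) = -184114/514633 = -184114*1/514633 = -26302/73519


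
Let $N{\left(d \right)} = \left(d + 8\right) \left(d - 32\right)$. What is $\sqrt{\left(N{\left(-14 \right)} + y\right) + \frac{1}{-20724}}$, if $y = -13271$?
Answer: $\frac{i \sqrt{1395286721961}}{10362} \approx 114.0 i$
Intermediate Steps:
$N{\left(d \right)} = \left(-32 + d\right) \left(8 + d\right)$ ($N{\left(d \right)} = \left(8 + d\right) \left(-32 + d\right) = \left(-32 + d\right) \left(8 + d\right)$)
$\sqrt{\left(N{\left(-14 \right)} + y\right) + \frac{1}{-20724}} = \sqrt{\left(\left(-256 + \left(-14\right)^{2} - -336\right) - 13271\right) + \frac{1}{-20724}} = \sqrt{\left(\left(-256 + 196 + 336\right) - 13271\right) - \frac{1}{20724}} = \sqrt{\left(276 - 13271\right) - \frac{1}{20724}} = \sqrt{-12995 - \frac{1}{20724}} = \sqrt{- \frac{269308381}{20724}} = \frac{i \sqrt{1395286721961}}{10362}$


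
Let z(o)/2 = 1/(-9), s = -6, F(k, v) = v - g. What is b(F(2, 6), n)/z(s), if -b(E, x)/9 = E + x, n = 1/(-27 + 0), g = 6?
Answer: -3/2 ≈ -1.5000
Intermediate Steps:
F(k, v) = -6 + v (F(k, v) = v - 1*6 = v - 6 = -6 + v)
n = -1/27 (n = 1/(-27) = -1/27 ≈ -0.037037)
b(E, x) = -9*E - 9*x (b(E, x) = -9*(E + x) = -9*E - 9*x)
z(o) = -2/9 (z(o) = 2/(-9) = 2*(-⅑) = -2/9)
b(F(2, 6), n)/z(s) = (-9*(-6 + 6) - 9*(-1/27))/(-2/9) = (-9*0 + ⅓)*(-9/2) = (0 + ⅓)*(-9/2) = (⅓)*(-9/2) = -3/2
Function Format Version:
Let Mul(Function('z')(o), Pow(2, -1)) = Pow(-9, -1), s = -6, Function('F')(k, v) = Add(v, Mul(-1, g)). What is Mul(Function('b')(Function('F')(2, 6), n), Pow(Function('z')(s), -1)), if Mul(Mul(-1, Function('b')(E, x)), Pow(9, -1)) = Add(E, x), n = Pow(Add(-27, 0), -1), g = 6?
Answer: Rational(-3, 2) ≈ -1.5000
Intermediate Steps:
Function('F')(k, v) = Add(-6, v) (Function('F')(k, v) = Add(v, Mul(-1, 6)) = Add(v, -6) = Add(-6, v))
n = Rational(-1, 27) (n = Pow(-27, -1) = Rational(-1, 27) ≈ -0.037037)
Function('b')(E, x) = Add(Mul(-9, E), Mul(-9, x)) (Function('b')(E, x) = Mul(-9, Add(E, x)) = Add(Mul(-9, E), Mul(-9, x)))
Function('z')(o) = Rational(-2, 9) (Function('z')(o) = Mul(2, Pow(-9, -1)) = Mul(2, Rational(-1, 9)) = Rational(-2, 9))
Mul(Function('b')(Function('F')(2, 6), n), Pow(Function('z')(s), -1)) = Mul(Add(Mul(-9, Add(-6, 6)), Mul(-9, Rational(-1, 27))), Pow(Rational(-2, 9), -1)) = Mul(Add(Mul(-9, 0), Rational(1, 3)), Rational(-9, 2)) = Mul(Add(0, Rational(1, 3)), Rational(-9, 2)) = Mul(Rational(1, 3), Rational(-9, 2)) = Rational(-3, 2)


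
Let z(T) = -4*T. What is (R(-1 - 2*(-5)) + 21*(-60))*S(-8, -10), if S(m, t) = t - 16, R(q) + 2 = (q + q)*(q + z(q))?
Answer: 45448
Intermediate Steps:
R(q) = -2 - 6*q² (R(q) = -2 + (q + q)*(q - 4*q) = -2 + (2*q)*(-3*q) = -2 - 6*q²)
S(m, t) = -16 + t
(R(-1 - 2*(-5)) + 21*(-60))*S(-8, -10) = ((-2 - 6*(-1 - 2*(-5))²) + 21*(-60))*(-16 - 10) = ((-2 - 6*(-1 + 10)²) - 1260)*(-26) = ((-2 - 6*9²) - 1260)*(-26) = ((-2 - 6*81) - 1260)*(-26) = ((-2 - 486) - 1260)*(-26) = (-488 - 1260)*(-26) = -1748*(-26) = 45448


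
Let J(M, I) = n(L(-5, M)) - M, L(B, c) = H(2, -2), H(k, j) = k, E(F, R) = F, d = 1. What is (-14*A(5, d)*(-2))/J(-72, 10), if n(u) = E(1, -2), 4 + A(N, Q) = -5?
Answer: -252/73 ≈ -3.4521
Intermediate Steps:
A(N, Q) = -9 (A(N, Q) = -4 - 5 = -9)
L(B, c) = 2
n(u) = 1
J(M, I) = 1 - M
(-14*A(5, d)*(-2))/J(-72, 10) = (-14*(-9)*(-2))/(1 - 1*(-72)) = (126*(-2))/(1 + 72) = -252/73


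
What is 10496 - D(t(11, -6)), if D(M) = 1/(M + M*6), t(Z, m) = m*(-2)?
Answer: 881663/84 ≈ 10496.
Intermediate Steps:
t(Z, m) = -2*m
D(M) = 1/(7*M) (D(M) = 1/(M + 6*M) = 1/(7*M))
10496 - D(t(11, -6)) = 10496 - 1/(7*((-2*(-6)))) = 10496 - 1/(7*12) = 10496 - 1*1/84 = 10496 - 1/84 = 881663/84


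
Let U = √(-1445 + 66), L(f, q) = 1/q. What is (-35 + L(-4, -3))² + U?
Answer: 11236/9 + I*√1379 ≈ 1248.4 + 37.135*I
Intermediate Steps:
U = I*√1379 (U = √(-1379) = I*√1379 ≈ 37.135*I)
(-35 + L(-4, -3))² + U = (-35 + 1/(-3))² + I*√1379 = (-35 - ⅓)² + I*√1379 = (-106/3)² + I*√1379 = 11236/9 + I*√1379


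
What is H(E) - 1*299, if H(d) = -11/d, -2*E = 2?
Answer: -288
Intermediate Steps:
E = -1 (E = -1/2*2 = -1)
H(E) - 1*299 = -11/(-1) - 1*299 = -11*(-1) - 299 = 11 - 299 = -288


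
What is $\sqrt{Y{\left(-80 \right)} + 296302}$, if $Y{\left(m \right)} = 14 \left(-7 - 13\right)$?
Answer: $\sqrt{296022} \approx 544.08$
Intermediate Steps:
$Y{\left(m \right)} = -280$ ($Y{\left(m \right)} = 14 \left(-20\right) = -280$)
$\sqrt{Y{\left(-80 \right)} + 296302} = \sqrt{-280 + 296302} = \sqrt{296022}$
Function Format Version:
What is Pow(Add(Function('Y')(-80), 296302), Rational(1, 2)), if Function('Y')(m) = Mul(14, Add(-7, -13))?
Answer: Pow(296022, Rational(1, 2)) ≈ 544.08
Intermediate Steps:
Function('Y')(m) = -280 (Function('Y')(m) = Mul(14, -20) = -280)
Pow(Add(Function('Y')(-80), 296302), Rational(1, 2)) = Pow(Add(-280, 296302), Rational(1, 2)) = Pow(296022, Rational(1, 2))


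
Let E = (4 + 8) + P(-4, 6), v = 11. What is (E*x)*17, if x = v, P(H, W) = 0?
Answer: 2244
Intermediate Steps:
x = 11
E = 12 (E = (4 + 8) + 0 = 12 + 0 = 12)
(E*x)*17 = (12*11)*17 = 132*17 = 2244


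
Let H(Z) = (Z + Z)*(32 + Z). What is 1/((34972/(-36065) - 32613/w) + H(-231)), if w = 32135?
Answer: 231789755/21309826492577 ≈ 1.0877e-5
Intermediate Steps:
H(Z) = 2*Z*(32 + Z) (H(Z) = (2*Z)*(32 + Z) = 2*Z*(32 + Z))
1/((34972/(-36065) - 32613/w) + H(-231)) = 1/((34972/(-36065) - 32613/32135) + 2*(-231)*(32 - 231)) = 1/((34972*(-1/36065) - 32613*1/32135) + 2*(-231)*(-199)) = 1/((-34972/36065 - 32613/32135) + 91938) = 1/(-460002613/231789755 + 91938) = 1/(21309826492577/231789755) = 231789755/21309826492577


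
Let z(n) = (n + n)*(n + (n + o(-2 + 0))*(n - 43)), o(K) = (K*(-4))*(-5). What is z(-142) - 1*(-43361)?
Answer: -9478591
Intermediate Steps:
o(K) = 20*K (o(K) = -4*K*(-5) = 20*K)
z(n) = 2*n*(n + (-43 + n)*(-40 + n)) (z(n) = (n + n)*(n + (n + 20*(-2 + 0))*(n - 43)) = (2*n)*(n + (n + 20*(-2))*(-43 + n)) = (2*n)*(n + (n - 40)*(-43 + n)) = (2*n)*(n + (-40 + n)*(-43 + n)) = (2*n)*(n + (-43 + n)*(-40 + n)) = 2*n*(n + (-43 + n)*(-40 + n)))
z(-142) - 1*(-43361) = 2*(-142)*(1720 + (-142)² - 82*(-142)) - 1*(-43361) = 2*(-142)*(1720 + 20164 + 11644) + 43361 = 2*(-142)*33528 + 43361 = -9521952 + 43361 = -9478591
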